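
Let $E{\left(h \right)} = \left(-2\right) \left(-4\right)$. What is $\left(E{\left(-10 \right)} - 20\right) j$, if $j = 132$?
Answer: $-1584$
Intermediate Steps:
$E{\left(h \right)} = 8$
$\left(E{\left(-10 \right)} - 20\right) j = \left(8 - 20\right) 132 = \left(-12\right) 132 = -1584$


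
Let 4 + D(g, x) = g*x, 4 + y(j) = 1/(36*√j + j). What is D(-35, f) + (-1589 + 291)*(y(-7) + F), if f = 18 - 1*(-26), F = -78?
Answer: 136675574/1303 + 46728*I*√7/9121 ≈ 1.0489e+5 + 13.555*I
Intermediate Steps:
y(j) = -4 + 1/(j + 36*√j) (y(j) = -4 + 1/(36*√j + j) = -4 + 1/(j + 36*√j))
f = 44 (f = 18 + 26 = 44)
D(g, x) = -4 + g*x
D(-35, f) + (-1589 + 291)*(y(-7) + F) = (-4 - 35*44) + (-1589 + 291)*((1 - 144*I*√7 - 4*(-7))/(-7 + 36*√(-7)) - 78) = (-4 - 1540) - 1298*((1 - 144*I*√7 + 28)/(-7 + 36*(I*√7)) - 78) = -1544 - 1298*((1 - 144*I*√7 + 28)/(-7 + 36*I*√7) - 78) = -1544 - 1298*((29 - 144*I*√7)/(-7 + 36*I*√7) - 78) = -1544 - 1298*(-78 + (29 - 144*I*√7)/(-7 + 36*I*√7)) = -1544 + (101244 - 1298*(29 - 144*I*√7)/(-7 + 36*I*√7)) = 99700 - 1298*(29 - 144*I*√7)/(-7 + 36*I*√7)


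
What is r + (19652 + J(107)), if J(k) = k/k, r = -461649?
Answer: -441996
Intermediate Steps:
J(k) = 1
r + (19652 + J(107)) = -461649 + (19652 + 1) = -461649 + 19653 = -441996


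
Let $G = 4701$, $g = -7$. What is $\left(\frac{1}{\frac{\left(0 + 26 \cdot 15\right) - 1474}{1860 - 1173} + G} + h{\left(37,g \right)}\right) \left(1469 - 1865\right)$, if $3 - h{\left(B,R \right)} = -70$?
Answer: $- \frac{93329836776}{3228503} \approx -28908.0$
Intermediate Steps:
$h{\left(B,R \right)} = 73$ ($h{\left(B,R \right)} = 3 - -70 = 3 + 70 = 73$)
$\left(\frac{1}{\frac{\left(0 + 26 \cdot 15\right) - 1474}{1860 - 1173} + G} + h{\left(37,g \right)}\right) \left(1469 - 1865\right) = \left(\frac{1}{\frac{\left(0 + 26 \cdot 15\right) - 1474}{1860 - 1173} + 4701} + 73\right) \left(1469 - 1865\right) = \left(\frac{1}{\frac{\left(0 + 390\right) - 1474}{687} + 4701} + 73\right) \left(-396\right) = \left(\frac{1}{\left(390 - 1474\right) \frac{1}{687} + 4701} + 73\right) \left(-396\right) = \left(\frac{1}{\left(-1084\right) \frac{1}{687} + 4701} + 73\right) \left(-396\right) = \left(\frac{1}{- \frac{1084}{687} + 4701} + 73\right) \left(-396\right) = \left(\frac{1}{\frac{3228503}{687}} + 73\right) \left(-396\right) = \left(\frac{687}{3228503} + 73\right) \left(-396\right) = \frac{235681406}{3228503} \left(-396\right) = - \frac{93329836776}{3228503}$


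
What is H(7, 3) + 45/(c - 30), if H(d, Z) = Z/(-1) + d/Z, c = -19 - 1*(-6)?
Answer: -221/129 ≈ -1.7132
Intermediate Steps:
c = -13 (c = -19 + 6 = -13)
H(d, Z) = -Z + d/Z (H(d, Z) = Z*(-1) + d/Z = -Z + d/Z)
H(7, 3) + 45/(c - 30) = (-1*3 + 7/3) + 45/(-13 - 30) = (-3 + 7*(⅓)) + 45/(-43) = (-3 + 7/3) + 45*(-1/43) = -⅔ - 45/43 = -221/129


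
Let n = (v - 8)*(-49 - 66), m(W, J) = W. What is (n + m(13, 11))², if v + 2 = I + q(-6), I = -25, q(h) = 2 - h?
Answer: 9721924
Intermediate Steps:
v = -19 (v = -2 + (-25 + (2 - 1*(-6))) = -2 + (-25 + (2 + 6)) = -2 + (-25 + 8) = -2 - 17 = -19)
n = 3105 (n = (-19 - 8)*(-49 - 66) = -27*(-115) = 3105)
(n + m(13, 11))² = (3105 + 13)² = 3118² = 9721924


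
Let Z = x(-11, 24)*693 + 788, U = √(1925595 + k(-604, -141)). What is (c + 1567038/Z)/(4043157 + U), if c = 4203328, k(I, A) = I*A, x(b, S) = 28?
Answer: 57193936932611033/55013496114808480 - 42437583007*√2010759/165040488344425440 ≈ 1.0393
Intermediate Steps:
k(I, A) = A*I
U = √2010759 (U = √(1925595 - 141*(-604)) = √(1925595 + 85164) = √2010759 ≈ 1418.0)
Z = 20192 (Z = 28*693 + 788 = 19404 + 788 = 20192)
(c + 1567038/Z)/(4043157 + U) = (4203328 + 1567038/20192)/(4043157 + √2010759) = (4203328 + 1567038*(1/20192))/(4043157 + √2010759) = (4203328 + 783519/10096)/(4043157 + √2010759) = 42437583007/(10096*(4043157 + √2010759))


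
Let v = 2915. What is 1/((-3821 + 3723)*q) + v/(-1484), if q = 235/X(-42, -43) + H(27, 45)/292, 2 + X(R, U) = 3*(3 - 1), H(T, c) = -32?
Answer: -6592939/3356108 ≈ -1.9645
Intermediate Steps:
X(R, U) = 4 (X(R, U) = -2 + 3*(3 - 1) = -2 + 3*2 = -2 + 6 = 4)
q = 17123/292 (q = 235/4 - 32/292 = 235*(¼) - 32*1/292 = 235/4 - 8/73 = 17123/292 ≈ 58.640)
1/((-3821 + 3723)*q) + v/(-1484) = 1/((-3821 + 3723)*(17123/292)) + 2915/(-1484) = (292/17123)/(-98) + 2915*(-1/1484) = -1/98*292/17123 - 55/28 = -146/839027 - 55/28 = -6592939/3356108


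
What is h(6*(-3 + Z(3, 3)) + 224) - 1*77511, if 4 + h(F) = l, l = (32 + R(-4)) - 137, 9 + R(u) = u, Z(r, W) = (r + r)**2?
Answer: -77633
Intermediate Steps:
Z(r, W) = 4*r**2 (Z(r, W) = (2*r)**2 = 4*r**2)
R(u) = -9 + u
l = -118 (l = (32 + (-9 - 4)) - 137 = (32 - 13) - 137 = 19 - 137 = -118)
h(F) = -122 (h(F) = -4 - 118 = -122)
h(6*(-3 + Z(3, 3)) + 224) - 1*77511 = -122 - 1*77511 = -122 - 77511 = -77633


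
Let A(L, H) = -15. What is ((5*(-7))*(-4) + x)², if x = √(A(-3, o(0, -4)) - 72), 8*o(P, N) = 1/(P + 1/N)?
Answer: (140 + I*√87)² ≈ 19513.0 + 2611.7*I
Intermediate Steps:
o(P, N) = 1/(8*(P + 1/N))
x = I*√87 (x = √(-15 - 72) = √(-87) = I*√87 ≈ 9.3274*I)
((5*(-7))*(-4) + x)² = ((5*(-7))*(-4) + I*√87)² = (-35*(-4) + I*√87)² = (140 + I*√87)²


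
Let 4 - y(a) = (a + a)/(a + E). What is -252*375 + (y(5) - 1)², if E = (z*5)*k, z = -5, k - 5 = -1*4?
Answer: -377951/4 ≈ -94488.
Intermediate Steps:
k = 1 (k = 5 - 1*4 = 5 - 4 = 1)
E = -25 (E = -5*5*1 = -25*1 = -25)
y(a) = 4 - 2*a/(-25 + a) (y(a) = 4 - (a + a)/(a - 25) = 4 - 2*a/(-25 + a))
-252*375 + (y(5) - 1)² = -252*375 + (2*(-50 + 5)/(-25 + 5) - 1)² = -94500 + (2*(-45)/(-20) - 1)² = -94500 + (2*(-1/20)*(-45) - 1)² = -94500 + (9/2 - 1)² = -94500 + (7/2)² = -94500 + 49/4 = -377951/4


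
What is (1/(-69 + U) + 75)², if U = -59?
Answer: 92140801/16384 ≈ 5623.8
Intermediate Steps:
(1/(-69 + U) + 75)² = (1/(-69 - 59) + 75)² = (1/(-128) + 75)² = (-1/128 + 75)² = (9599/128)² = 92140801/16384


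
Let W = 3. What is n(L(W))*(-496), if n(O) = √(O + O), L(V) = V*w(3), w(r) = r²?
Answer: -1488*√6 ≈ -3644.8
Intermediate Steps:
L(V) = 9*V (L(V) = V*3² = V*9 = 9*V)
n(O) = √2*√O (n(O) = √(2*O) = √2*√O)
n(L(W))*(-496) = (√2*√(9*3))*(-496) = (√2*√27)*(-496) = (√2*(3*√3))*(-496) = (3*√6)*(-496) = -1488*√6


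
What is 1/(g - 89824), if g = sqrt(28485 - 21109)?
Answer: -5614/504271475 - sqrt(461)/2017085900 ≈ -1.1144e-5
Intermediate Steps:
g = 4*sqrt(461) (g = sqrt(7376) = 4*sqrt(461) ≈ 85.884)
1/(g - 89824) = 1/(4*sqrt(461) - 89824) = 1/(-89824 + 4*sqrt(461))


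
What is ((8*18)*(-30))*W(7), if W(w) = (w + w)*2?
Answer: -120960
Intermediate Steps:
W(w) = 4*w (W(w) = (2*w)*2 = 4*w)
((8*18)*(-30))*W(7) = ((8*18)*(-30))*(4*7) = (144*(-30))*28 = -4320*28 = -120960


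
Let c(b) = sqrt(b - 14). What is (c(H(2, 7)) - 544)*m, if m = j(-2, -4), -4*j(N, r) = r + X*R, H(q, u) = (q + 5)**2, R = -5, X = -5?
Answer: 2856 - 21*sqrt(35)/4 ≈ 2824.9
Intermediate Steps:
H(q, u) = (5 + q)**2
j(N, r) = -25/4 - r/4 (j(N, r) = -(r - 5*(-5))/4 = -(r + 25)/4 = -(25 + r)/4 = -25/4 - r/4)
c(b) = sqrt(-14 + b)
m = -21/4 (m = -25/4 - 1/4*(-4) = -25/4 + 1 = -21/4 ≈ -5.2500)
(c(H(2, 7)) - 544)*m = (sqrt(-14 + (5 + 2)**2) - 544)*(-21/4) = (sqrt(-14 + 7**2) - 544)*(-21/4) = (sqrt(-14 + 49) - 544)*(-21/4) = (sqrt(35) - 544)*(-21/4) = (-544 + sqrt(35))*(-21/4) = 2856 - 21*sqrt(35)/4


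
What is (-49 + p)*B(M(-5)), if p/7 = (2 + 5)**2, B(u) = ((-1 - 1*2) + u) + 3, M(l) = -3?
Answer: -882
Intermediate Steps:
B(u) = u (B(u) = ((-1 - 2) + u) + 3 = (-3 + u) + 3 = u)
p = 343 (p = 7*(2 + 5)**2 = 7*7**2 = 7*49 = 343)
(-49 + p)*B(M(-5)) = (-49 + 343)*(-3) = 294*(-3) = -882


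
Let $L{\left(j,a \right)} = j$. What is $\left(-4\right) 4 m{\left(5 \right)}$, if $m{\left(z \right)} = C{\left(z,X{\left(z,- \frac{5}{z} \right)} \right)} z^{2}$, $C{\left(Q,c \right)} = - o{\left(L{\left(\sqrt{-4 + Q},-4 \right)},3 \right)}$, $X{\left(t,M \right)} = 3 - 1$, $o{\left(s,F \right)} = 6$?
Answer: $2400$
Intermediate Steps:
$X{\left(t,M \right)} = 2$ ($X{\left(t,M \right)} = 3 - 1 = 2$)
$C{\left(Q,c \right)} = -6$ ($C{\left(Q,c \right)} = \left(-1\right) 6 = -6$)
$m{\left(z \right)} = - 6 z^{2}$
$\left(-4\right) 4 m{\left(5 \right)} = \left(-4\right) 4 \left(- 6 \cdot 5^{2}\right) = - 16 \left(\left(-6\right) 25\right) = \left(-16\right) \left(-150\right) = 2400$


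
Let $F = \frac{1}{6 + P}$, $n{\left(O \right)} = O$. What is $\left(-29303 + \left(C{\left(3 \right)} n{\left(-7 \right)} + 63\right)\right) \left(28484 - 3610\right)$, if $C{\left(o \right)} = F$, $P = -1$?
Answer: $- \frac{3636752918}{5} \approx -7.2735 \cdot 10^{8}$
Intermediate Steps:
$F = \frac{1}{5}$ ($F = \frac{1}{6 - 1} = \frac{1}{5} \approx 0.2$)
$C{\left(o \right)} = \frac{1}{5}$
$\left(-29303 + \left(C{\left(3 \right)} n{\left(-7 \right)} + 63\right)\right) \left(28484 - 3610\right) = \left(-29303 + \left(\frac{1}{5} \left(-7\right) + 63\right)\right) \left(28484 - 3610\right) = \left(-29303 + \left(- \frac{7}{5} + 63\right)\right) 24874 = \left(-29303 + \frac{308}{5}\right) 24874 = \left(- \frac{146207}{5}\right) 24874 = - \frac{3636752918}{5}$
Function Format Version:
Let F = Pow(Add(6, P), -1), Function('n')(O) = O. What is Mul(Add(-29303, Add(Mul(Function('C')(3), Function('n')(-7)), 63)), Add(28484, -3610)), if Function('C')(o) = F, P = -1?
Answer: Rational(-3636752918, 5) ≈ -7.2735e+8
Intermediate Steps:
F = Rational(1, 5) (F = Pow(Add(6, -1), -1) = Pow(5, -1) = Rational(1, 5) ≈ 0.20000)
Function('C')(o) = Rational(1, 5)
Mul(Add(-29303, Add(Mul(Function('C')(3), Function('n')(-7)), 63)), Add(28484, -3610)) = Mul(Add(-29303, Add(Mul(Rational(1, 5), -7), 63)), Add(28484, -3610)) = Mul(Add(-29303, Add(Rational(-7, 5), 63)), 24874) = Mul(Add(-29303, Rational(308, 5)), 24874) = Mul(Rational(-146207, 5), 24874) = Rational(-3636752918, 5)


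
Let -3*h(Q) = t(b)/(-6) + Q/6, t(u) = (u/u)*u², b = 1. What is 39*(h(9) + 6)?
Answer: 650/3 ≈ 216.67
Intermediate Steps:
t(u) = u² (t(u) = 1*u² = u²)
h(Q) = 1/18 - Q/18 (h(Q) = -(1²/(-6) + Q/6)/3 = -(1*(-⅙) + Q*(⅙))/3 = -(-⅙ + Q/6)/3 = 1/18 - Q/18)
39*(h(9) + 6) = 39*((1/18 - 1/18*9) + 6) = 39*((1/18 - ½) + 6) = 39*(-4/9 + 6) = 39*(50/9) = 650/3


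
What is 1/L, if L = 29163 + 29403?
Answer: 1/58566 ≈ 1.7075e-5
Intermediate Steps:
L = 58566
1/L = 1/58566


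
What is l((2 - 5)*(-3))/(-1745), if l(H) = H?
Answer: -9/1745 ≈ -0.0051576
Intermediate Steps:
l((2 - 5)*(-3))/(-1745) = ((2 - 5)*(-3))/(-1745) = -3*(-3)*(-1/1745) = 9*(-1/1745) = -9/1745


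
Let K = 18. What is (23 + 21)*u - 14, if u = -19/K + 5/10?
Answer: -346/9 ≈ -38.444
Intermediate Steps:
u = -5/9 (u = -19/18 + 5/10 = -19*1/18 + 5*(⅒) = -19/18 + ½ = -5/9 ≈ -0.55556)
(23 + 21)*u - 14 = (23 + 21)*(-5/9) - 14 = 44*(-5/9) - 14 = -220/9 - 14 = -346/9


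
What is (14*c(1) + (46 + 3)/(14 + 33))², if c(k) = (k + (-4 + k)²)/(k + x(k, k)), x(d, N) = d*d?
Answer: 11148921/2209 ≈ 5047.0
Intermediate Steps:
x(d, N) = d²
c(k) = (k + (-4 + k)²)/(k + k²)
(14*c(1) + (46 + 3)/(14 + 33))² = (14*((1 + (-4 + 1)²)/(1*(1 + 1))) + (46 + 3)/(14 + 33))² = (14*(1*(1 + (-3)²)/2) + 49/47)² = (14*(1*(½)*(1 + 9)) + 49*(1/47))² = (14*(1*(½)*10) + 49/47)² = (14*5 + 49/47)² = (70 + 49/47)² = (3339/47)² = 11148921/2209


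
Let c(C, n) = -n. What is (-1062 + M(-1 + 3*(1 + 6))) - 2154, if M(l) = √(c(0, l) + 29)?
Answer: -3213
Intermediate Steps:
M(l) = √(29 - l) (M(l) = √(-l + 29) = √(29 - l))
(-1062 + M(-1 + 3*(1 + 6))) - 2154 = (-1062 + √(29 - (-1 + 3*(1 + 6)))) - 2154 = (-1062 + √(29 - (-1 + 3*7))) - 2154 = (-1062 + √(29 - (-1 + 21))) - 2154 = (-1062 + √(29 - 1*20)) - 2154 = (-1062 + √(29 - 20)) - 2154 = (-1062 + √9) - 2154 = (-1062 + 3) - 2154 = -1059 - 2154 = -3213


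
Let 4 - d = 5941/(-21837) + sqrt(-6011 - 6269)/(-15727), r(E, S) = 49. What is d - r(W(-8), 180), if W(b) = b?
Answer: -976724/21837 + 2*I*sqrt(3070)/15727 ≈ -44.728 + 0.0070462*I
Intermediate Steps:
d = 93289/21837 + 2*I*sqrt(3070)/15727 (d = 4 - (5941/(-21837) + sqrt(-6011 - 6269)/(-15727)) = 4 - (5941*(-1/21837) + sqrt(-12280)*(-1/15727)) = 4 - (-5941/21837 + (2*I*sqrt(3070))*(-1/15727)) = 4 - (-5941/21837 - 2*I*sqrt(3070)/15727) = 4 + (5941/21837 + 2*I*sqrt(3070)/15727) = 93289/21837 + 2*I*sqrt(3070)/15727 ≈ 4.2721 + 0.0070462*I)
d - r(W(-8), 180) = (93289/21837 + 2*I*sqrt(3070)/15727) - 1*49 = (93289/21837 + 2*I*sqrt(3070)/15727) - 49 = -976724/21837 + 2*I*sqrt(3070)/15727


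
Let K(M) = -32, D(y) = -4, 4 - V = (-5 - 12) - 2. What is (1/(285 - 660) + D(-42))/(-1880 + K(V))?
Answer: 1501/717000 ≈ 0.0020934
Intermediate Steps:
V = 23 (V = 4 - ((-5 - 12) - 2) = 4 - (-17 - 2) = 4 - 1*(-19) = 4 + 19 = 23)
(1/(285 - 660) + D(-42))/(-1880 + K(V)) = (1/(285 - 660) - 4)/(-1880 - 32) = (1/(-375) - 4)/(-1912) = (-1/375 - 4)*(-1/1912) = -1501/375*(-1/1912) = 1501/717000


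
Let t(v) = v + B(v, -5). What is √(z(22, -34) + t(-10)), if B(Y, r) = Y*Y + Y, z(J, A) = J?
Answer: √102 ≈ 10.100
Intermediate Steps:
B(Y, r) = Y + Y² (B(Y, r) = Y² + Y = Y + Y²)
t(v) = v + v*(1 + v)
√(z(22, -34) + t(-10)) = √(22 - 10*(2 - 10)) = √(22 - 10*(-8)) = √(22 + 80) = √102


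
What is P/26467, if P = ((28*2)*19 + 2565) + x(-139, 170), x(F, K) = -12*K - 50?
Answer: 81/1393 ≈ 0.058148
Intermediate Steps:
x(F, K) = -50 - 12*K
P = 1539 (P = ((28*2)*19 + 2565) + (-50 - 12*170) = (56*19 + 2565) + (-50 - 2040) = (1064 + 2565) - 2090 = 3629 - 2090 = 1539)
P/26467 = 1539/26467 = 1539*(1/26467) = 81/1393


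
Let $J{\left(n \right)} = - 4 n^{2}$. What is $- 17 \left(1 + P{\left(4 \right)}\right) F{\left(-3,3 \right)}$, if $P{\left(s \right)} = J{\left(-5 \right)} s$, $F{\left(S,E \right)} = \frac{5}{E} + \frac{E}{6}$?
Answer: $\frac{29393}{2} \approx 14697.0$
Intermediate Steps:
$F{\left(S,E \right)} = \frac{5}{E} + \frac{E}{6}$ ($F{\left(S,E \right)} = \frac{5}{E} + E \frac{1}{6} = \frac{5}{E} + \frac{E}{6}$)
$P{\left(s \right)} = - 100 s$ ($P{\left(s \right)} = - 4 \left(-5\right)^{2} s = \left(-4\right) 25 s = - 100 s$)
$- 17 \left(1 + P{\left(4 \right)}\right) F{\left(-3,3 \right)} = - 17 \left(1 - 400\right) \left(\frac{5}{3} + \frac{1}{6} \cdot 3\right) = - 17 \left(1 - 400\right) \left(5 \cdot \frac{1}{3} + \frac{1}{2}\right) = - 17 \left(- 399 \left(\frac{5}{3} + \frac{1}{2}\right)\right) = - 17 \left(\left(-399\right) \frac{13}{6}\right) = \left(-17\right) \left(- \frac{1729}{2}\right) = \frac{29393}{2}$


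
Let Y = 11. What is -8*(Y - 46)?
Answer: 280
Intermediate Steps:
-8*(Y - 46) = -8*(11 - 46) = -8*(-35) = 280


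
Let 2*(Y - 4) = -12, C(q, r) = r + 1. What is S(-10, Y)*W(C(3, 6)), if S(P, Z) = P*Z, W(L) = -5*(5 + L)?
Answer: -1200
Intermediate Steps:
C(q, r) = 1 + r
W(L) = -25 - 5*L
Y = -2 (Y = 4 + (1/2)*(-12) = 4 - 6 = -2)
S(-10, Y)*W(C(3, 6)) = (-10*(-2))*(-25 - 5*(1 + 6)) = 20*(-25 - 5*7) = 20*(-25 - 35) = 20*(-60) = -1200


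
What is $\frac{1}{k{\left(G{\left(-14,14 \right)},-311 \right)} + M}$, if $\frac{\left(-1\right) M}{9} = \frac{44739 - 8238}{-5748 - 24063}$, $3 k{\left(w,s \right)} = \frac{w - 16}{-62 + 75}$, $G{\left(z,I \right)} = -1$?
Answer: $\frac{387543}{4101688} \approx 0.094484$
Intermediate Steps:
$k{\left(w,s \right)} = - \frac{16}{39} + \frac{w}{39}$ ($k{\left(w,s \right)} = \frac{\left(w - 16\right) \frac{1}{-62 + 75}}{3} = \frac{\left(-16 + w\right) \frac{1}{13}}{3} = \frac{- \frac{16}{13} + \frac{w}{13}}{3} = - \frac{16}{39} + \frac{w}{39}$)
$M = \frac{109503}{9937}$ ($M = - 9 \frac{44739 - 8238}{-5748 - 24063} = - 9 \frac{36501}{-29811} = - 9 \cdot 36501 \left(- \frac{1}{29811}\right) = \left(-9\right) \left(- \frac{12167}{9937}\right) = \frac{109503}{9937} \approx 11.02$)
$\frac{1}{k{\left(G{\left(-14,14 \right)},-311 \right)} + M} = \frac{1}{\left(- \frac{16}{39} + \frac{1}{39} \left(-1\right)\right) + \frac{109503}{9937}} = \frac{1}{\left(- \frac{16}{39} - \frac{1}{39}\right) + \frac{109503}{9937}} = \frac{1}{- \frac{17}{39} + \frac{109503}{9937}} = \frac{1}{\frac{4101688}{387543}} = \frac{387543}{4101688}$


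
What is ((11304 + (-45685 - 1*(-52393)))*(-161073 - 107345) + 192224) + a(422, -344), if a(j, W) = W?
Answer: -4834553136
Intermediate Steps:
((11304 + (-45685 - 1*(-52393)))*(-161073 - 107345) + 192224) + a(422, -344) = ((11304 + (-45685 - 1*(-52393)))*(-161073 - 107345) + 192224) - 344 = ((11304 + (-45685 + 52393))*(-268418) + 192224) - 344 = ((11304 + 6708)*(-268418) + 192224) - 344 = (18012*(-268418) + 192224) - 344 = (-4834745016 + 192224) - 344 = -4834552792 - 344 = -4834553136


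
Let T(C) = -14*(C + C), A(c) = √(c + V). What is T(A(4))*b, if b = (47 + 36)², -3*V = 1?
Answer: -192892*√33/3 ≈ -3.6936e+5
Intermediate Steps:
V = -⅓ (V = -⅓*1 = -⅓ ≈ -0.33333)
A(c) = √(-⅓ + c) (A(c) = √(c - ⅓) = √(-⅓ + c))
b = 6889 (b = 83² = 6889)
T(C) = -28*C
T(A(4))*b = -28*√(-3 + 9*4)/3*6889 = -28*√(-3 + 36)/3*6889 = -28*√33/3*6889 = -192892*√33/3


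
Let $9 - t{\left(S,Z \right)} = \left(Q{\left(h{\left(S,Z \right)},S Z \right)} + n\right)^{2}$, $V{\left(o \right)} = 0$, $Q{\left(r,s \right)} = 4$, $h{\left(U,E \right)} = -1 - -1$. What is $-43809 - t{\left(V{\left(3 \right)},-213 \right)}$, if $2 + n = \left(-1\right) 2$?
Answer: $-43818$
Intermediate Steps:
$h{\left(U,E \right)} = 0$ ($h{\left(U,E \right)} = -1 + 1 = 0$)
$n = -4$ ($n = -2 - 2 = -4$)
$t{\left(S,Z \right)} = 9$ ($t{\left(S,Z \right)} = 9 - \left(4 - 4\right)^{2} = 9 - 0^{2} = 9 - 0 = 9 + 0 = 9$)
$-43809 - t{\left(V{\left(3 \right)},-213 \right)} = -43809 - 9 = -43818$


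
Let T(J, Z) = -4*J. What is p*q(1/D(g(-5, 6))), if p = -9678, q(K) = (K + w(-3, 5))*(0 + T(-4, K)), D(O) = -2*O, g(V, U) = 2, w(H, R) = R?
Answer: -735528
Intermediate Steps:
q(K) = 80 + 16*K (q(K) = (K + 5)*(0 - 4*(-4)) = (5 + K)*(0 + 16) = (5 + K)*16 = 80 + 16*K)
p*q(1/D(g(-5, 6))) = -9678*(80 + 16/((-2*2))) = -9678*(80 + 16/(-4)) = -9678*(80 + 16*(-¼)) = -9678*(80 - 4) = -9678*76 = -735528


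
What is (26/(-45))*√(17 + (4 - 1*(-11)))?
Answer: -104*√2/45 ≈ -3.2684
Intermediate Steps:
(26/(-45))*√(17 + (4 - 1*(-11))) = (26*(-1/45))*√(17 + (4 + 11)) = -26*√(17 + 15)/45 = -104*√2/45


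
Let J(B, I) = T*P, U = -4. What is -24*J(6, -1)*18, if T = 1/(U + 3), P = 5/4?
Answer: 540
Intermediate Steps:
P = 5/4 (P = 5*(¼) = 5/4 ≈ 1.2500)
T = -1 (T = 1/(-4 + 3) = 1/(-1) = -1)
J(B, I) = -5/4 (J(B, I) = -1*5/4 = -5/4)
-24*J(6, -1)*18 = -24*(-5/4)*18 = 30*18 = 540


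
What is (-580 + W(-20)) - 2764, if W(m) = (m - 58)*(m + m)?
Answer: -224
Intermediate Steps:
W(m) = 2*m*(-58 + m) (W(m) = (-58 + m)*(2*m) = 2*m*(-58 + m))
(-580 + W(-20)) - 2764 = (-580 + 2*(-20)*(-58 - 20)) - 2764 = (-580 + 2*(-20)*(-78)) - 2764 = (-580 + 3120) - 2764 = 2540 - 2764 = -224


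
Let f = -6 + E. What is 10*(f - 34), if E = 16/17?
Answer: -6640/17 ≈ -390.59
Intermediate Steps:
E = 16/17 (E = 16*(1/17) = 16/17 ≈ 0.94118)
f = -86/17 (f = -6 + 16/17 = -86/17 ≈ -5.0588)
10*(f - 34) = 10*(-86/17 - 34) = 10*(-664/17) = -6640/17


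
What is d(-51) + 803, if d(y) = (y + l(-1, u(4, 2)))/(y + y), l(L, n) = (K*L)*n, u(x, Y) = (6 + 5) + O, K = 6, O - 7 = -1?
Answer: 1609/2 ≈ 804.50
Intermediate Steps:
O = 6 (O = 7 - 1 = 6)
u(x, Y) = 17 (u(x, Y) = (6 + 5) + 6 = 11 + 6 = 17)
l(L, n) = 6*L*n (l(L, n) = (6*L)*n = 6*L*n)
d(y) = (-102 + y)/(2*y) (d(y) = (y + 6*(-1)*17)/(y + y) = (y - 102)/((2*y)) = (-102 + y)*(1/(2*y)) = (-102 + y)/(2*y))
d(-51) + 803 = (½)*(-102 - 51)/(-51) + 803 = (½)*(-1/51)*(-153) + 803 = 3/2 + 803 = 1609/2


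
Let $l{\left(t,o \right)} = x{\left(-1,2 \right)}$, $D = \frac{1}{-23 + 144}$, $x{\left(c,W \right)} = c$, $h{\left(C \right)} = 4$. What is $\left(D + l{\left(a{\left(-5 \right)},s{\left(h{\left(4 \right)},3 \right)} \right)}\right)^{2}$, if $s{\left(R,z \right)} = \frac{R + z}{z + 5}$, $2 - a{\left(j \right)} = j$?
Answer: $\frac{14400}{14641} \approx 0.98354$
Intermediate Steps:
$D = \frac{1}{121} \approx 0.0082645$
$a{\left(j \right)} = 2 - j$
$s{\left(R,z \right)} = \frac{R + z}{5 + z}$
$l{\left(t,o \right)} = -1$
$\left(D + l{\left(a{\left(-5 \right)},s{\left(h{\left(4 \right)},3 \right)} \right)}\right)^{2} = \left(\frac{1}{121} - 1\right)^{2} = \left(- \frac{120}{121}\right)^{2} = \frac{14400}{14641}$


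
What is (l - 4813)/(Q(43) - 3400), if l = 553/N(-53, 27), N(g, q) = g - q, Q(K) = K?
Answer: 128531/89520 ≈ 1.4358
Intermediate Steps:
l = -553/80 (l = 553/(-53 - 1*27) = 553/(-53 - 27) = 553/(-80) = 553*(-1/80) = -553/80 ≈ -6.9125)
(l - 4813)/(Q(43) - 3400) = (-553/80 - 4813)/(43 - 3400) = -385593/80/(-3357) = -385593/80*(-1/3357) = 128531/89520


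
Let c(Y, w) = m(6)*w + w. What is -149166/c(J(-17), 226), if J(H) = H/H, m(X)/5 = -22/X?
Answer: 223749/5876 ≈ 38.078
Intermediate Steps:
m(X) = -110/X (m(X) = 5*(-22/X) = -110/X)
J(H) = 1
c(Y, w) = -52*w/3 (c(Y, w) = (-110/6)*w + w = (-110*⅙)*w + w = -55*w/3 + w = -52*w/3)
-149166/c(J(-17), 226) = -149166/((-52/3*226)) = -149166/(-11752/3) = -149166*(-3/11752) = 223749/5876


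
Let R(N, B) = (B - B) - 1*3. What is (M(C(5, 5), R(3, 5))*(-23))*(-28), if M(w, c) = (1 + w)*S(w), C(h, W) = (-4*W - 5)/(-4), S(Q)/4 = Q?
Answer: 116725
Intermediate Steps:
S(Q) = 4*Q
C(h, W) = 5/4 + W (C(h, W) = (-5 - 4*W)*(-¼) = 5/4 + W)
R(N, B) = -3 (R(N, B) = 0 - 3 = -3)
M(w, c) = 4*w*(1 + w) (M(w, c) = (1 + w)*(4*w) = 4*w*(1 + w))
(M(C(5, 5), R(3, 5))*(-23))*(-28) = ((4*(5/4 + 5)*(1 + (5/4 + 5)))*(-23))*(-28) = ((4*(25/4)*(1 + 25/4))*(-23))*(-28) = ((4*(25/4)*(29/4))*(-23))*(-28) = ((725/4)*(-23))*(-28) = -16675/4*(-28) = 116725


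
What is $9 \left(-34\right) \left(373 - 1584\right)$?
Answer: $370566$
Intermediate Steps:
$9 \left(-34\right) \left(373 - 1584\right) = \left(-306\right) \left(-1211\right) = 370566$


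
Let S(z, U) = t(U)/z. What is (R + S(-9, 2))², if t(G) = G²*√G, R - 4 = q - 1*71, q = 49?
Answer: 26276/81 + 16*√2 ≈ 347.02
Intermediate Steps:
R = -18 (R = 4 + (49 - 1*71) = 4 + (49 - 71) = 4 - 22 = -18)
t(G) = G^(5/2)
S(z, U) = U^(5/2)/z
(R + S(-9, 2))² = (-18 + 2^(5/2)/(-9))² = (-18 + (4*√2)*(-⅑))² = (-18 - 4*√2/9)²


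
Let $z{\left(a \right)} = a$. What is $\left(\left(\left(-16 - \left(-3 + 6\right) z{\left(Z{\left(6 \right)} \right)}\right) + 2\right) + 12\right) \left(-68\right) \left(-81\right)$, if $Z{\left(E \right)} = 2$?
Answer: $-44064$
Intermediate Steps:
$\left(\left(\left(-16 - \left(-3 + 6\right) z{\left(Z{\left(6 \right)} \right)}\right) + 2\right) + 12\right) \left(-68\right) \left(-81\right) = \left(\left(\left(-16 - \left(-3 + 6\right) 2\right) + 2\right) + 12\right) \left(-68\right) \left(-81\right) = \left(\left(\left(-16 - 3 \cdot 2\right) + 2\right) + 12\right) \left(-68\right) \left(-81\right) = \left(\left(\left(-16 - 6\right) + 2\right) + 12\right) \left(-68\right) \left(-81\right) = \left(\left(-22 + 2\right) + 12\right) \left(-68\right) \left(-81\right) = \left(-20 + 12\right) \left(-68\right) \left(-81\right) = \left(-8\right) \left(-68\right) \left(-81\right) = 544 \left(-81\right) = -44064$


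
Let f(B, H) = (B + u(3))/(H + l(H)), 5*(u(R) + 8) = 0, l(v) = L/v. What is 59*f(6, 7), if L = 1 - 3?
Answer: -826/47 ≈ -17.574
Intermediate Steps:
L = -2
l(v) = -2/v
u(R) = -8 (u(R) = -8 + (⅕)*0 = -8 + 0 = -8)
f(B, H) = (-8 + B)/(H - 2/H) (f(B, H) = (B - 8)/(H - 2/H) = (-8 + B)/(H - 2/H))
59*f(6, 7) = 59*(7*(-8 + 6)/(-2 + 7²)) = 59*(7*(-2)/(-2 + 49)) = 59*(7*(-2)/47) = 59*(7*(1/47)*(-2)) = 59*(-14/47) = -826/47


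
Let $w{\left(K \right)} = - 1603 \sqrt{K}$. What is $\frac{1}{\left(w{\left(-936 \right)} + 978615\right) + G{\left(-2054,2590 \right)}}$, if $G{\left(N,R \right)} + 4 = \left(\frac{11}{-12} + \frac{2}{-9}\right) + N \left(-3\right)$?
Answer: $\frac{182323476}{179992325872639} + \frac{1780704 i \sqrt{26}}{179992325872639} \approx 1.013 \cdot 10^{-6} + 5.0446 \cdot 10^{-8} i$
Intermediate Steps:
$G{\left(N,R \right)} = - \frac{185}{36} - 3 N$ ($G{\left(N,R \right)} = -4 + \left(\left(\frac{11}{-12} + \frac{2}{-9}\right) + N \left(-3\right)\right) = -4 - \left(\frac{41}{36} + 3 N\right) = - \frac{185}{36} - 3 N$)
$\frac{1}{\left(w{\left(-936 \right)} + 978615\right) + G{\left(-2054,2590 \right)}} = \frac{1}{\left(- 1603 \sqrt{-936} + 978615\right) - - \frac{221647}{36}} = \frac{1}{\left(- 1603 \cdot 6 i \sqrt{26} + 978615\right) + \left(- \frac{185}{36} + 6162\right)} = \frac{1}{\left(- 9618 i \sqrt{26} + 978615\right) + \frac{221647}{36}} = \frac{1}{\left(978615 - 9618 i \sqrt{26}\right) + \frac{221647}{36}} = \frac{1}{\frac{35451787}{36} - 9618 i \sqrt{26}}$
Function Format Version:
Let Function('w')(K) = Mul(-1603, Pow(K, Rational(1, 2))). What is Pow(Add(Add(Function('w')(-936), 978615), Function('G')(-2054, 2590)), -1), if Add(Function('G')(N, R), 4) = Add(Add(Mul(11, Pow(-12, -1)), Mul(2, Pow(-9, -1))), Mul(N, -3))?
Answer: Add(Rational(182323476, 179992325872639), Mul(Rational(1780704, 179992325872639), I, Pow(26, Rational(1, 2)))) ≈ Add(1.0130e-6, Mul(5.0446e-8, I))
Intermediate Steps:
Function('G')(N, R) = Add(Rational(-185, 36), Mul(-3, N)) (Function('G')(N, R) = Add(-4, Add(Add(Mul(11, Pow(-12, -1)), Mul(2, Pow(-9, -1))), Mul(N, -3))) = Add(-4, Add(Add(Mul(11, Rational(-1, 12)), Mul(2, Rational(-1, 9))), Mul(-3, N))) = Add(-4, Add(Add(Rational(-11, 12), Rational(-2, 9)), Mul(-3, N))) = Add(-4, Add(Rational(-41, 36), Mul(-3, N))) = Add(Rational(-185, 36), Mul(-3, N)))
Pow(Add(Add(Function('w')(-936), 978615), Function('G')(-2054, 2590)), -1) = Pow(Add(Add(Mul(-1603, Pow(-936, Rational(1, 2))), 978615), Add(Rational(-185, 36), Mul(-3, -2054))), -1) = Pow(Add(Add(Mul(-1603, Mul(6, I, Pow(26, Rational(1, 2)))), 978615), Add(Rational(-185, 36), 6162)), -1) = Pow(Add(Add(Mul(-9618, I, Pow(26, Rational(1, 2))), 978615), Rational(221647, 36)), -1) = Pow(Add(Add(978615, Mul(-9618, I, Pow(26, Rational(1, 2)))), Rational(221647, 36)), -1) = Pow(Add(Rational(35451787, 36), Mul(-9618, I, Pow(26, Rational(1, 2)))), -1)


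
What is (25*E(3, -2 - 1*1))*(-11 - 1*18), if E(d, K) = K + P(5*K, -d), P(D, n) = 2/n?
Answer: 7975/3 ≈ 2658.3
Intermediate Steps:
E(d, K) = K - 2/d (E(d, K) = K + 2/((-d)) = K + 2*(-1/d) = K - 2/d)
(25*E(3, -2 - 1*1))*(-11 - 1*18) = (25*((-2 - 1*1) - 2/3))*(-11 - 1*18) = (25*((-2 - 1) - 2*1/3))*(-11 - 18) = (25*(-3 - 2/3))*(-29) = (25*(-11/3))*(-29) = -275/3*(-29) = 7975/3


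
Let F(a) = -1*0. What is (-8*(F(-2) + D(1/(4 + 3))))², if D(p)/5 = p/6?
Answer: 400/441 ≈ 0.90703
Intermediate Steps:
F(a) = 0
D(p) = 5*p/6 (D(p) = 5*(p/6) = 5*p/6)
(-8*(F(-2) + D(1/(4 + 3))))² = (-8*(0 + 5/(6*(4 + 3))))² = (-8*(0 + (⅚)/7))² = (-8*(0 + (⅚)*(⅐)))² = (-8*(0 + 5/42))² = (-8*5/42)² = (-20/21)² = 400/441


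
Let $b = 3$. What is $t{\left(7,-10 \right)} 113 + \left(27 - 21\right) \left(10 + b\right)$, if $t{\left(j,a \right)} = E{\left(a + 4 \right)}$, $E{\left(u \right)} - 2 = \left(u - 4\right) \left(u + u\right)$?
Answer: $13864$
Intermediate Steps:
$E{\left(u \right)} = 2 + 2 u \left(-4 + u\right)$ ($E{\left(u \right)} = 2 + \left(u - 4\right) \left(u + u\right) = 2 + \left(-4 + u\right) 2 u = 2 + 2 u \left(-4 + u\right)$)
$t{\left(j,a \right)} = -30 - 8 a + 2 \left(4 + a\right)^{2}$ ($t{\left(j,a \right)} = 2 - 8 \left(a + 4\right) + 2 \left(a + 4\right)^{2} = 2 - 8 \left(4 + a\right) + 2 \left(4 + a\right)^{2} = 2 - \left(32 + 8 a\right) + 2 \left(4 + a\right)^{2} = -30 - 8 a + 2 \left(4 + a\right)^{2}$)
$t{\left(7,-10 \right)} 113 + \left(27 - 21\right) \left(10 + b\right) = \left(2 + 2 \left(-10\right)^{2} + 8 \left(-10\right)\right) 113 + \left(27 - 21\right) \left(10 + 3\right) = \left(2 + 2 \cdot 100 - 80\right) 113 + 6 \cdot 13 = \left(2 + 200 - 80\right) 113 + 78 = 122 \cdot 113 + 78 = 13786 + 78 = 13864$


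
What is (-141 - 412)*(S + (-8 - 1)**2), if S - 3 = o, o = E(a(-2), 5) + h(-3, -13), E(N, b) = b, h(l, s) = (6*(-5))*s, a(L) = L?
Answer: -264887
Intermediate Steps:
h(l, s) = -30*s
o = 395 (o = 5 - 30*(-13) = 5 + 390 = 395)
S = 398 (S = 3 + 395 = 398)
(-141 - 412)*(S + (-8 - 1)**2) = (-141 - 412)*(398 + (-8 - 1)**2) = -553*(398 + (-9)**2) = -553*(398 + 81) = -553*479 = -264887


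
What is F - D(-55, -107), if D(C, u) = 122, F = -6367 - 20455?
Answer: -26944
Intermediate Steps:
F = -26822
F - D(-55, -107) = -26822 - 1*122 = -26822 - 122 = -26944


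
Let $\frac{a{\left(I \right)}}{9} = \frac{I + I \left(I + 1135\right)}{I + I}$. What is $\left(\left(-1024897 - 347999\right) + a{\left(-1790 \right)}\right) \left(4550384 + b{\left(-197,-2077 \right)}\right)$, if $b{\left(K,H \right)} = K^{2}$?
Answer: $-6313990707927$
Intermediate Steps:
$a{\left(I \right)} = \frac{9 \left(I + I \left(1135 + I\right)\right)}{2 I}$ ($a{\left(I \right)} = 9 \frac{I + I \left(I + 1135\right)}{I + I} = 9 \frac{I + I \left(1135 + I\right)}{2 I} = \frac{9 \left(I + I \left(1135 + I\right)\right)}{2 I}$)
$\left(\left(-1024897 - 347999\right) + a{\left(-1790 \right)}\right) \left(4550384 + b{\left(-197,-2077 \right)}\right) = \left(\left(-1024897 - 347999\right) + \left(5112 + \frac{9}{2} \left(-1790\right)\right)\right) \left(4550384 + \left(-197\right)^{2}\right) = \left(\left(-1024897 - 347999\right) + \left(5112 - 8055\right)\right) \left(4550384 + 38809\right) = \left(-1372896 - 2943\right) 4589193 = \left(-1375839\right) 4589193 = -6313990707927$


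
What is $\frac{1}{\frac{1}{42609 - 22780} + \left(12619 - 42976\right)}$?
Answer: $- \frac{19829}{601948952} \approx -3.2941 \cdot 10^{-5}$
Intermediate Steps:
$\frac{1}{\frac{1}{42609 - 22780} + \left(12619 - 42976\right)} = \frac{1}{\frac{1}{19829} + \left(12619 - 42976\right)} = \frac{1}{\frac{1}{19829} - 30357} = \frac{1}{- \frac{601948952}{19829}} = - \frac{19829}{601948952}$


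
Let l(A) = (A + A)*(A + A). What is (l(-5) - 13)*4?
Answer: 348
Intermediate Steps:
l(A) = 4*A² (l(A) = (2*A)*(2*A) = 4*A²)
(l(-5) - 13)*4 = (4*(-5)² - 13)*4 = (4*25 - 13)*4 = (100 - 13)*4 = 87*4 = 348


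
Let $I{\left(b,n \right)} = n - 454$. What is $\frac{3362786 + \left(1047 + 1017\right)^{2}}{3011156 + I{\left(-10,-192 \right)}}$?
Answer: $\frac{3811441}{1505255} \approx 2.5321$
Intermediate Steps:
$I{\left(b,n \right)} = -454 + n$
$\frac{3362786 + \left(1047 + 1017\right)^{2}}{3011156 + I{\left(-10,-192 \right)}} = \frac{3362786 + \left(1047 + 1017\right)^{2}}{3011156 - 646} = \frac{3362786 + 2064^{2}}{3011156 - 646} = \frac{3362786 + 4260096}{3010510} = 7622882 \cdot \frac{1}{3010510} = \frac{3811441}{1505255}$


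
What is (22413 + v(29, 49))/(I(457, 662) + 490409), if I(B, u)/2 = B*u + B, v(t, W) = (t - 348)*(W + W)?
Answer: -8849/1096391 ≈ -0.0080710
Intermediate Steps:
v(t, W) = 2*W*(-348 + t) (v(t, W) = (-348 + t)*(2*W) = 2*W*(-348 + t))
I(B, u) = 2*B + 2*B*u (I(B, u) = 2*(B*u + B) = 2*(B + B*u) = 2*B + 2*B*u)
(22413 + v(29, 49))/(I(457, 662) + 490409) = (22413 + 2*49*(-348 + 29))/(2*457*(1 + 662) + 490409) = (22413 + 2*49*(-319))/(2*457*663 + 490409) = (22413 - 31262)/(605982 + 490409) = -8849/1096391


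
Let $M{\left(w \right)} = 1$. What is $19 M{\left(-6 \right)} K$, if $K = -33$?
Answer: $-627$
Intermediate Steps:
$19 M{\left(-6 \right)} K = 19 \cdot 1 \left(-33\right) = 19 \left(-33\right) = -627$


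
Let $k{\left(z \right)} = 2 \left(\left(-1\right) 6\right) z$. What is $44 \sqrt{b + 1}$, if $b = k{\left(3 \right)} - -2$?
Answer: $44 i \sqrt{33} \approx 252.76 i$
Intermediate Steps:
$k{\left(z \right)} = - 12 z$ ($k{\left(z \right)} = 2 \left(-6\right) z = - 12 z$)
$b = -34$ ($b = \left(-12\right) 3 - -2 = -36 + 2 = -34$)
$44 \sqrt{b + 1} = 44 \sqrt{-34 + 1} = 44 \sqrt{-33} = 44 i \sqrt{33}$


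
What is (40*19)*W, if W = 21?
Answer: 15960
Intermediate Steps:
(40*19)*W = (40*19)*21 = 760*21 = 15960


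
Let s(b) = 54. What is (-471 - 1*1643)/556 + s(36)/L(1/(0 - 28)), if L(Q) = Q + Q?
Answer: -211225/278 ≈ -759.80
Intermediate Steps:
L(Q) = 2*Q
(-471 - 1*1643)/556 + s(36)/L(1/(0 - 28)) = (-471 - 1*1643)/556 + 54/((2/(0 - 28))) = (-471 - 1643)*(1/556) + 54/((2/(-28))) = -2114*1/556 + 54/((2*(-1/28))) = -1057/278 + 54/(-1/14) = -1057/278 + 54*(-14) = -1057/278 - 756 = -211225/278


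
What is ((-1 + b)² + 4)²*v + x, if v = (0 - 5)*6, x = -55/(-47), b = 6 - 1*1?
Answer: -563945/47 ≈ -11999.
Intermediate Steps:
b = 5 (b = 6 - 1 = 5)
x = 55/47 (x = -55*(-1/47) = 55/47 ≈ 1.1702)
v = -30 (v = -5*6 = -30)
((-1 + b)² + 4)²*v + x = ((-1 + 5)² + 4)²*(-30) + 55/47 = (4² + 4)²*(-30) + 55/47 = (16 + 4)²*(-30) + 55/47 = 20²*(-30) + 55/47 = 400*(-30) + 55/47 = -12000 + 55/47 = -563945/47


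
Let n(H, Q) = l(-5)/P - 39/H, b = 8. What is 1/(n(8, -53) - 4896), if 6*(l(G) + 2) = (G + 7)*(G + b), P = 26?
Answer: -104/509695 ≈ -0.00020404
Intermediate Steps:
l(G) = -2 + (7 + G)*(8 + G)/6 (l(G) = -2 + ((G + 7)*(G + 8))/6 = -2 + ((7 + G)*(8 + G))/6 = -2 + (7 + G)*(8 + G)/6)
n(H, Q) = -1/26 - 39/H (n(H, Q) = (22/3 + (⅙)*(-5)² + (5/2)*(-5))/26 - 39/H = (22/3 + (⅙)*25 - 25/2)*(1/26) - 39/H = (22/3 + 25/6 - 25/2)*(1/26) - 39/H = -1*1/26 - 39/H = -1/26 - 39/H)
1/(n(8, -53) - 4896) = 1/((1/26)*(-1014 - 1*8)/8 - 4896) = 1/((1/26)*(⅛)*(-1014 - 8) - 4896) = 1/((1/26)*(⅛)*(-1022) - 4896) = 1/(-511/104 - 4896) = 1/(-509695/104) = -104/509695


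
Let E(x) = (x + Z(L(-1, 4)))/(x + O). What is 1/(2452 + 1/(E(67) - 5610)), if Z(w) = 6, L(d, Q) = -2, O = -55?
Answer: 67247/164889632 ≈ 0.00040783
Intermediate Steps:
E(x) = (6 + x)/(-55 + x) (E(x) = (x + 6)/(x - 55) = (6 + x)/(-55 + x))
1/(2452 + 1/(E(67) - 5610)) = 1/(2452 + 1/((6 + 67)/(-55 + 67) - 5610)) = 1/(2452 + 1/(73/12 - 5610)) = 1/(2452 + 1/(-67247/12)) = 1/(2452 - 12/67247) = 1/(164889632/67247) = 67247/164889632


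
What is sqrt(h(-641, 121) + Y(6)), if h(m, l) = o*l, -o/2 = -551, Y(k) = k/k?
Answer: sqrt(133343) ≈ 365.16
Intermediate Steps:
Y(k) = 1
o = 1102 (o = -2*(-551) = 1102)
h(m, l) = 1102*l
sqrt(h(-641, 121) + Y(6)) = sqrt(1102*121 + 1) = sqrt(133342 + 1) = sqrt(133343)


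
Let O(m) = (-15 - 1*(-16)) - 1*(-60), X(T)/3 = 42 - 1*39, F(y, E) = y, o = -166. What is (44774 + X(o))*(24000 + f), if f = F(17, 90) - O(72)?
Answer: 1072821548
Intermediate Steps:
X(T) = 9 (X(T) = 3*(42 - 1*39) = 3*(42 - 39) = 3*3 = 9)
O(m) = 61 (O(m) = (-15 + 16) + 60 = 1 + 60 = 61)
f = -44 (f = 17 - 1*61 = 17 - 61 = -44)
(44774 + X(o))*(24000 + f) = (44774 + 9)*(24000 - 44) = 44783*23956 = 1072821548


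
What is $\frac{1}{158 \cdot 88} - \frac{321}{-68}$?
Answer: $\frac{1115813}{236368} \approx 4.7207$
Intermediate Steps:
$\frac{1}{158 \cdot 88} - \frac{321}{-68} = \frac{1}{158} \cdot \frac{1}{88} - - \frac{321}{68} = \frac{1}{13904} + \frac{321}{68} = \frac{1115813}{236368}$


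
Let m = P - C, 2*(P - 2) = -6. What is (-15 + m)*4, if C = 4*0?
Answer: -64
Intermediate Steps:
P = -1 (P = 2 + (½)*(-6) = 2 - 3 = -1)
C = 0
m = -1 (m = -1 - 1*0 = -1 + 0 = -1)
(-15 + m)*4 = (-15 - 1)*4 = -16*4 = -64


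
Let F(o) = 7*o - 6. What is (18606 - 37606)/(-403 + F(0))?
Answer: 19000/409 ≈ 46.455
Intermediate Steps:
F(o) = -6 + 7*o
(18606 - 37606)/(-403 + F(0)) = (18606 - 37606)/(-403 + (-6 + 7*0)) = -19000/(-403 + (-6 + 0)) = -19000/(-403 - 6) = -19000/(-409) = -19000*(-1/409) = 19000/409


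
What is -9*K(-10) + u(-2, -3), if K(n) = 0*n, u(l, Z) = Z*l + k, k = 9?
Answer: 15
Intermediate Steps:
u(l, Z) = 9 + Z*l (u(l, Z) = Z*l + 9 = 9 + Z*l)
K(n) = 0
-9*K(-10) + u(-2, -3) = -9*0 + (9 - 3*(-2)) = 0 + (9 + 6) = 0 + 15 = 15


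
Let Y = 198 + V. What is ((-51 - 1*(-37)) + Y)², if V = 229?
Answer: 170569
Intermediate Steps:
Y = 427 (Y = 198 + 229 = 427)
((-51 - 1*(-37)) + Y)² = ((-51 - 1*(-37)) + 427)² = ((-51 + 37) + 427)² = (-14 + 427)² = 413² = 170569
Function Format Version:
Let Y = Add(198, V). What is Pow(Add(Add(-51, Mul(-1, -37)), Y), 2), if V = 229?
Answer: 170569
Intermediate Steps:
Y = 427 (Y = Add(198, 229) = 427)
Pow(Add(Add(-51, Mul(-1, -37)), Y), 2) = Pow(Add(Add(-51, Mul(-1, -37)), 427), 2) = Pow(Add(Add(-51, 37), 427), 2) = Pow(Add(-14, 427), 2) = Pow(413, 2) = 170569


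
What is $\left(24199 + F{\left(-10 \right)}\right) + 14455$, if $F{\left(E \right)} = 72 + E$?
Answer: $38716$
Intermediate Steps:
$\left(24199 + F{\left(-10 \right)}\right) + 14455 = \left(24199 + \left(72 - 10\right)\right) + 14455 = \left(24199 + 62\right) + 14455 = 24261 + 14455 = 38716$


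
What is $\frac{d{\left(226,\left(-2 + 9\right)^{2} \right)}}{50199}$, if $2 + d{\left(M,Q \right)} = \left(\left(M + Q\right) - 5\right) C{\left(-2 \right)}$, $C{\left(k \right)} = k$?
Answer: $- \frac{542}{50199} \approx -0.010797$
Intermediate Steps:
$d{\left(M,Q \right)} = 8 - 2 M - 2 Q$ ($d{\left(M,Q \right)} = -2 + \left(\left(M + Q\right) - 5\right) \left(-2\right) = -2 + \left(-5 + M + Q\right) \left(-2\right) = -2 - \left(-10 + 2 M + 2 Q\right) = 8 - 2 M - 2 Q$)
$\frac{d{\left(226,\left(-2 + 9\right)^{2} \right)}}{50199} = \frac{8 - 452 - 2 \left(-2 + 9\right)^{2}}{50199} = \left(8 - 452 - 2 \cdot 7^{2}\right) \frac{1}{50199} = \left(8 - 452 - 98\right) \frac{1}{50199} = \left(-542\right) \frac{1}{50199} = - \frac{542}{50199}$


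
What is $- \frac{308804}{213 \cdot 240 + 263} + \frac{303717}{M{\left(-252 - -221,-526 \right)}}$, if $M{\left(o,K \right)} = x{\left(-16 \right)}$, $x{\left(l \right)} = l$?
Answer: $- \frac{15610831475}{822128} \approx -18988.0$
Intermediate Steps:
$M{\left(o,K \right)} = -16$
$- \frac{308804}{213 \cdot 240 + 263} + \frac{303717}{M{\left(-252 - -221,-526 \right)}} = - \frac{308804}{213 \cdot 240 + 263} + \frac{303717}{-16} = - \frac{308804}{51120 + 263} + 303717 \left(- \frac{1}{16}\right) = - \frac{308804}{51383} - \frac{303717}{16} = - \frac{15610831475}{822128}$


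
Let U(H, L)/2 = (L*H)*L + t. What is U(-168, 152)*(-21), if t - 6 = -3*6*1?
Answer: 163022328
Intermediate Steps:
t = -12 (t = 6 - 3*6*1 = 6 - 18*1 = 6 - 18 = -12)
U(H, L) = -24 + 2*H*L² (U(H, L) = 2*((L*H)*L - 12) = 2*((H*L)*L - 12) = 2*(H*L² - 12) = 2*(-12 + H*L²) = -24 + 2*H*L²)
U(-168, 152)*(-21) = (-24 + 2*(-168)*152²)*(-21) = (-24 + 2*(-168)*23104)*(-21) = (-24 - 7762944)*(-21) = -7762968*(-21) = 163022328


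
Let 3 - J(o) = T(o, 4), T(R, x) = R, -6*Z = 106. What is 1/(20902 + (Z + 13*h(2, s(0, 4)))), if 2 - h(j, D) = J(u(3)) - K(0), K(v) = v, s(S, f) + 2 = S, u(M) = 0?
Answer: 3/62614 ≈ 4.7913e-5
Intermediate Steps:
Z = -53/3 (Z = -⅙*106 = -53/3 ≈ -17.667)
J(o) = 3 - o
s(S, f) = -2 + S
h(j, D) = -1 (h(j, D) = 2 - ((3 - 1*0) - 1*0) = 2 - ((3 + 0) + 0) = 2 - (3 + 0) = 2 - 1*3 = 2 - 3 = -1)
1/(20902 + (Z + 13*h(2, s(0, 4)))) = 1/(20902 + (-53/3 + 13*(-1))) = 1/(20902 + (-53/3 - 13)) = 1/(20902 - 92/3) = 1/(62614/3) = 3/62614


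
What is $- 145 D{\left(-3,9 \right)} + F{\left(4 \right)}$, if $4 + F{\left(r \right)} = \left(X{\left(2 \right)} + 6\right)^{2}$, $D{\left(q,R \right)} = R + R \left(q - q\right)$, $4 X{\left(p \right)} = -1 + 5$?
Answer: $-1260$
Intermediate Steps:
$X{\left(p \right)} = 1$ ($X{\left(p \right)} = \frac{-1 + 5}{4} = \frac{1}{4} \cdot 4 = 1$)
$D{\left(q,R \right)} = R$ ($D{\left(q,R \right)} = R + R 0 = R + 0 = R$)
$F{\left(r \right)} = 45$ ($F{\left(r \right)} = -4 + \left(1 + 6\right)^{2} = -4 + 7^{2} = -4 + 49 = 45$)
$- 145 D{\left(-3,9 \right)} + F{\left(4 \right)} = \left(-145\right) 9 + 45 = -1305 + 45 = -1260$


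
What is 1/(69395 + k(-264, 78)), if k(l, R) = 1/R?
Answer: 78/5412811 ≈ 1.4410e-5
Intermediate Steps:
1/(69395 + k(-264, 78)) = 1/(69395 + 1/78) = 1/(5412811/78) = 78/5412811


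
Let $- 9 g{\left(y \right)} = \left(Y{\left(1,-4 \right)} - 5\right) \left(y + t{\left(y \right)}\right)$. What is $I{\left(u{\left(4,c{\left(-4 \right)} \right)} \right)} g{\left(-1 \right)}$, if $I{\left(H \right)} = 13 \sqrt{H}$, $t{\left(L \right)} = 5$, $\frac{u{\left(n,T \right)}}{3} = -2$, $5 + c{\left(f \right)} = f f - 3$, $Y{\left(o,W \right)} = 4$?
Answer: $\frac{52 i \sqrt{6}}{9} \approx 14.153 i$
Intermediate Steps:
$c{\left(f \right)} = -8 + f^{2}$ ($c{\left(f \right)} = -5 + \left(f f - 3\right) = -5 + \left(f^{2} - 3\right) = -5 + \left(-3 + f^{2}\right) = -8 + f^{2}$)
$u{\left(n,T \right)} = -6$ ($u{\left(n,T \right)} = 3 \left(-2\right) = -6$)
$g{\left(y \right)} = \frac{5}{9} + \frac{y}{9}$ ($g{\left(y \right)} = - \frac{\left(4 - 5\right) \left(y + 5\right)}{9} = - \frac{\left(-1\right) \left(5 + y\right)}{9} = - \frac{-5 - y}{9} = \frac{5}{9} + \frac{y}{9}$)
$I{\left(u{\left(4,c{\left(-4 \right)} \right)} \right)} g{\left(-1 \right)} = 13 \sqrt{-6} \left(\frac{5}{9} + \frac{1}{9} \left(-1\right)\right) = 13 i \sqrt{6} \left(\frac{5}{9} - \frac{1}{9}\right) = 13 i \sqrt{6} \cdot \frac{4}{9} = \frac{52 i \sqrt{6}}{9}$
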